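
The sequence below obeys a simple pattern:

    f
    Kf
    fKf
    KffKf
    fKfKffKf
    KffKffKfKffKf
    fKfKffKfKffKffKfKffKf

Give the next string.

KffKffKfKffKffKfKffKfKffKffKfKffKf

From term 3 onward, concatenate the second-to-last term with the last: f·Kf = fKf, Kf·fKf = KffKf, …
So term 8 is KffKffKfKffKf·fKfKffKfKffKffKfKffKf.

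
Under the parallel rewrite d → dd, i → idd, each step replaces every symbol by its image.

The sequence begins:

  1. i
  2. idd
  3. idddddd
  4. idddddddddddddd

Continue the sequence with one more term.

idddddddddddddddddddddddddddddd

φ(idddddddddddddd) expands symbol-by-symbol to idd dd dd dd dd dd dd dd dd dd dd dd dd dd dd; joining the 15 pieces gives the next term.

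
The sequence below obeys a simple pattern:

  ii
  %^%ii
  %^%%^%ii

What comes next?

%^%%^%%^%ii

Every step adds %^% at the front: s(k+1) = %^%·s(k).
So the next term is %^%·%^%%^%ii.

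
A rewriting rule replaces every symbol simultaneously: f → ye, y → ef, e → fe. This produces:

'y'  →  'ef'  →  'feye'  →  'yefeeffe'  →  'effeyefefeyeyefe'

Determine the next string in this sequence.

Applying the rule to each of the 16 symbols of effeyefefeyeyefe gives the pieces fe ye ye fe ef fe ye fe ye fe ef fe ef fe ye fe, which concatenate to the answer.

feyeyefeeffeyefeyefeeffeeffeyefe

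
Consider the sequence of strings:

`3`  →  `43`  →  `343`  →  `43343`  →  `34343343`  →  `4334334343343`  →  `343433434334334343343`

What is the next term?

4334334343343343433434334334343343

This is a Fibonacci-style word recurrence s(k) = s(k−2)·s(k−1): e.g. 3·43 = 343.
So term 8 is 4334334343343·343433434334334343343.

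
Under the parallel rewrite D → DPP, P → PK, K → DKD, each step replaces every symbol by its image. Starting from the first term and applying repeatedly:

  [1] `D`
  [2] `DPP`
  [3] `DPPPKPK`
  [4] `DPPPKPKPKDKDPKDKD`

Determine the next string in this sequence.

Applying the rule to each of the 17 symbols of DPPPKPKPKDKDPKDKD gives the pieces DPP PK PK PK DKD PK DKD PK DKD DPP DKD DPP PK DKD DPP DKD DPP, which concatenate to the answer.

DPPPKPKPKDKDPKDKDPKDKDDPPDKDDPPPKDKDDPPDKDDPP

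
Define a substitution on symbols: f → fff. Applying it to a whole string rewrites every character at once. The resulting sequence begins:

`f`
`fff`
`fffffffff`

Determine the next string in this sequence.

Rewriting each symbol of fffffffff: f→fff, f→fff, f→fff, f→fff, f→fff, f→fff, f→fff, f→fff, f→fff, which concatenates to fff fff fff fff fff fff fff fff fff.

fffffffffffffffffffffffffff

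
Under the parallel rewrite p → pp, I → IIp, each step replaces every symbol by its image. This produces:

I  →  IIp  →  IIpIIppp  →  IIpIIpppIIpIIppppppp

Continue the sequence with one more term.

Applying the rule to each of the 20 symbols of IIpIIpppIIpIIppppppp gives the pieces IIp IIp pp IIp IIp pp pp pp IIp IIp pp IIp IIp pp pp pp pp pp pp pp, which concatenate to the answer.

IIpIIpppIIpIIpppppppIIpIIpppIIpIIppppppppppppppp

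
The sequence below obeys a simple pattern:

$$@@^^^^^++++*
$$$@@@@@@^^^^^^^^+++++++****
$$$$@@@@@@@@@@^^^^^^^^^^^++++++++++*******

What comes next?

The n-th term is n+1 $'s then 4n-2 @'s then 3n+2 ^'s then 3n+1 +'s then 3n-2 *'s (n = 1, 2, …).
Setting n = 4 gives 5, 14, 14, 13, 10 characters in each block.

$$$$$@@@@@@@@@@@@@@^^^^^^^^^^^^^^+++++++++++++**********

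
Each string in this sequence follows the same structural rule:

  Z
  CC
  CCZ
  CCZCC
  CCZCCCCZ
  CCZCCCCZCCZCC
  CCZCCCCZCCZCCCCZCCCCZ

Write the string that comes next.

From term 3 onward, concatenate the last term with the second-to-last: CC·Z = CCZ, CCZ·CC = CCZCC, …
So term 8 is CCZCCCCZCCZCCCCZCCCCZ·CCZCCCCZCCZCC.

CCZCCCCZCCZCCCCZCCCCZCCZCCCCZCCZCC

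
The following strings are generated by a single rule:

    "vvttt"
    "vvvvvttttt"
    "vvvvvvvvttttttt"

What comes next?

Each string has the form v^{3n-1} t^{2n+1} (n = 1, 2, …).
Setting n = 4 gives 11, 9 characters in each block.

vvvvvvvvvvvttttttttt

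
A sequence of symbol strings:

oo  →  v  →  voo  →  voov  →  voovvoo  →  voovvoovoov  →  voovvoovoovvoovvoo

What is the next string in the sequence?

voovvoovoovvoovvoovoovvoovoov

From term 3 onward, concatenate the last term with the second-to-last: v·oo = voo, voo·v = voov, …
The next term joins voovvoovoovvoovvoo and voovvoovoov.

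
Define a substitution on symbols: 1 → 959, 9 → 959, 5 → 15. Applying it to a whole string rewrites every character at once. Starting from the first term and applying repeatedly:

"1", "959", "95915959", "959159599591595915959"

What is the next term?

Rewriting the 21 symbols of 959159599591595915959 one by one yields 959 15 959 959 15 959 15 959 959 15 959 959 15 959 15 959 959 15 959 15 959; concatenated:

9591595995915959159599591595995915959159599591595915959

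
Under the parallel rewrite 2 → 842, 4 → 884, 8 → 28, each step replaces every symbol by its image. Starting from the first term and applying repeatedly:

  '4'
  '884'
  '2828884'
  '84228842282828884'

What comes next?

Replace each of the 17 characters of 84228842282828884 in place — 28 884 842 842 28 28 884 842 842 28 842 28 842 28 28 28 884 — and concatenate.

2888484284228288848428422884228842282828884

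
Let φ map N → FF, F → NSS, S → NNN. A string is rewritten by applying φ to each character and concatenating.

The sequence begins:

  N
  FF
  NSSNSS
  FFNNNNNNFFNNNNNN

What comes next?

NSSNSSFFFFFFFFFFFFNSSNSSFFFFFFFFFFFF

Applying the rule to each of the 16 symbols of FFNNNNNNFFNNNNNN gives the pieces NSS NSS FF FF FF FF FF FF NSS NSS FF FF FF FF FF FF, which concatenate to the answer.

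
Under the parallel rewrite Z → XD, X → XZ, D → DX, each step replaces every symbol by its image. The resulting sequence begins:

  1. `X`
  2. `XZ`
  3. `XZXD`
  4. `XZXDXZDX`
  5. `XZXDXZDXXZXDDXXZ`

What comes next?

Rewriting the 16 symbols of XZXDXZDXXZXDDXXZ one by one yields XZ XD XZ DX XZ XD DX XZ XZ XD XZ DX DX XZ XZ XD; concatenated:

XZXDXZDXXZXDDXXZXZXDXZDXDXXZXZXD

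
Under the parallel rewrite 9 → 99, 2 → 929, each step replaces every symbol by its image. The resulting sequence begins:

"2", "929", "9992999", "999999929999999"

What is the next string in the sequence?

φ(999999929999999) expands symbol-by-symbol to 99 99 99 99 99 99 99 929 99 99 99 99 99 99 99; joining the 15 pieces gives the next term.

9999999999999992999999999999999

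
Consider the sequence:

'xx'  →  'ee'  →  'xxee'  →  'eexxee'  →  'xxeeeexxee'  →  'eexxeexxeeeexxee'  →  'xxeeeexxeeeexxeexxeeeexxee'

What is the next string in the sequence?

eexxeexxeeeexxeexxeeeexxeeeexxeexxeeeexxee

Each term (from the third on) is the two preceding terms concatenated in order: term 3 = xx·ee = xxee.
Continuing: eexxeexxeeeexxee · xxeeeexxeeeexxeexxeeeexxee gives term 8.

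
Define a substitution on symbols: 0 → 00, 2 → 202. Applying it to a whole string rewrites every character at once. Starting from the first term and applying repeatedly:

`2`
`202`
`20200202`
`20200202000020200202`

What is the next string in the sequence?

Rewriting the 20 symbols of 20200202000020200202 one by one yields 202 00 202 00 00 202 00 202 00 00 00 00 202 00 202 00 00 202 00 202; concatenated:

202002020000202002020000000020200202000020200202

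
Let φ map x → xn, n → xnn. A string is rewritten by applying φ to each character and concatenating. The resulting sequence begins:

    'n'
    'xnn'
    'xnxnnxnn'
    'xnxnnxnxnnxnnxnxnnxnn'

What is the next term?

xnxnnxnxnnxnnxnxnnxnxnnxnnxnxnnxnnxnxnnxnxnnxnnxnxnnxnn

Applying the rule to each of the 21 symbols of xnxnnxnxnnxnnxnxnnxnn gives the pieces xn xnn xn xnn xnn xn xnn xn xnn xnn xn xnn xnn xn xnn xn xnn xnn xn xnn xnn, which concatenate to the answer.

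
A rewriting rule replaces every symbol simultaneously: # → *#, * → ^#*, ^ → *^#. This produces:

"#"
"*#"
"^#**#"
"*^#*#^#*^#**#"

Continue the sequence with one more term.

φ(*^#*#^#*^#**#) expands symbol-by-symbol to ^#* *^# *# ^#* *# *^# *# ^#* *^# *# ^#* ^#* *#; joining the 13 pieces gives the next term.

^#**^#*#^#**#*^#*#^#**^#*#^#*^#**#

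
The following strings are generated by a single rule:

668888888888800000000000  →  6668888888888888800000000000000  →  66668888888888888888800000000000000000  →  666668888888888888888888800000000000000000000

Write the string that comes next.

Each string has the form 6^{n-1} 8^{3n+2} 0^{3n+2}, where the shown terms are n = 3, 4, 5, 6.
For the next term, n = 7, so the run lengths are 6, 23, 23.

6666668888888888888888888888800000000000000000000000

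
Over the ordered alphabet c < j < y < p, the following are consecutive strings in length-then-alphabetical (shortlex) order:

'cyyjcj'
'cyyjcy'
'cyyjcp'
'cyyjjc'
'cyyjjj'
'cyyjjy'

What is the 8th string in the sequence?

Continuing the enumeration 2 steps past cyyjjy: cyyjjy → cyyjjp → (answer).

cyyjyc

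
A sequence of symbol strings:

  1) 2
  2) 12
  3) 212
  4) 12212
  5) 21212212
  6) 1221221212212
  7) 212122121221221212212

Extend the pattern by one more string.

Each term (from the third on) is the two preceding terms concatenated in order: term 3 = 2·12 = 212.
Continuing: 1221221212212 · 212122121221221212212 gives term 8.

1221221212212212122121221221212212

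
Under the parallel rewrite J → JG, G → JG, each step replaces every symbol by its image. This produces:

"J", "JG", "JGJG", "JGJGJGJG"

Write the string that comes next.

JGJGJGJGJGJGJGJG

Expanding JGJGJGJG: J→JG, G→JG, J→JG, G→JG, J→JG, G→JG, J→JG, G→JG. Concatenated: JG JG JG JG JG JG JG JG.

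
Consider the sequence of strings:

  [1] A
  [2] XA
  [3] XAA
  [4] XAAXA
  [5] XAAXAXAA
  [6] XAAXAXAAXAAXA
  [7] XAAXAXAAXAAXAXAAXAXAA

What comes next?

This is a Fibonacci-style word recurrence s(k) = s(k−1)·s(k−2): e.g. XA·A = XAA.
So term 8 is XAAXAXAAXAAXAXAAXAXAA·XAAXAXAAXAAXA.

XAAXAXAAXAAXAXAAXAXAAXAAXAXAAXAAXA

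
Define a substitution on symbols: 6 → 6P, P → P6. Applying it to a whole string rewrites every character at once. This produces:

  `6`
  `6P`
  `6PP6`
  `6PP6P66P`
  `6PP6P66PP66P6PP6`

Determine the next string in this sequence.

Replace each of the 16 characters of 6PP6P66PP66P6PP6 in place — 6P P6 P6 6P P6 6P 6P P6 P6 6P 6P P6 6P P6 P6 6P — and concatenate.

6PP6P66PP66P6PP6P66P6PP66PP6P66P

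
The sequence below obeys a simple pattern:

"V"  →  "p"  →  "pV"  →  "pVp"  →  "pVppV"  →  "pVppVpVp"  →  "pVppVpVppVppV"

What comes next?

pVppVpVppVppVpVppVpVp

This is a Fibonacci-style word recurrence s(k) = s(k−1)·s(k−2): e.g. p·V = pV.
The next term joins pVppVpVppVppV and pVppVpVp.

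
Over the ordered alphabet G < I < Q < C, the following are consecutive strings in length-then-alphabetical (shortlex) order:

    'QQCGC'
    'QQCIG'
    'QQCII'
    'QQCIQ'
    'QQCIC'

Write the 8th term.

QQCQQ

Advancing 3 positions from QQCIC through QQCIC → QQCQG → QQCQI reaches term 8.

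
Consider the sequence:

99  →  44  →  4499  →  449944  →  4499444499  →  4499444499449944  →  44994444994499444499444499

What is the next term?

Each term (from the third on) is the previous term followed by the one before it: term 3 = 44·99 = 4499.
The next term joins 44994444994499444499444499 and 4499444499449944.

449944449944994444994444994499444499449944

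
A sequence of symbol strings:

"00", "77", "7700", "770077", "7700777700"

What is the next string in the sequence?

This is a Fibonacci-style word recurrence s(k) = s(k−1)·s(k−2): e.g. 77·00 = 7700.
So term 6 is 7700777700·770077.

7700777700770077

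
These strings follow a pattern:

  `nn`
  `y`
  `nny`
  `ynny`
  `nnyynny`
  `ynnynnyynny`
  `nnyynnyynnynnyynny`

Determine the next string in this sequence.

ynnynnyynnynnyynnyynnynnyynny

Each term (from the third on) is the two preceding terms concatenated in order: term 3 = nn·y = nny.
Continuing: ynnynnyynny · nnyynnyynnynnyynny gives term 8.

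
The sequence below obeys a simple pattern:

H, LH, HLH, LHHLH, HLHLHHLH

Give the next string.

LHHLHHLHLHHLH

Each term (from the third on) is the two preceding terms concatenated in order: term 3 = H·LH = HLH.
Continuing: LHHLH · HLHLHHLH gives term 6.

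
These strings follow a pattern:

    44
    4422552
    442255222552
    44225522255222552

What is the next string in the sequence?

Every step adds 22552 to the end: s(k+1) = s(k)·22552.
Applying this once more to 44225522255222552:

4422552225522255222552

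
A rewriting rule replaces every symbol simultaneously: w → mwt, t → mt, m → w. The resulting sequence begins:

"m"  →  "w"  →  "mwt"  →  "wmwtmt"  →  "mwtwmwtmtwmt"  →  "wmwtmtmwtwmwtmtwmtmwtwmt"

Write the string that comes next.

Applying the rule to each of the 24 symbols of wmwtmtmwtwmwtmtwmtmwtwmt gives the pieces mwt w mwt mt w mt w mwt mt mwt w mwt mt w mt mwt w mt w mwt mt mwt w mt, which concatenate to the answer.

mwtwmwtmtwmtwmwtmtmwtwmwtmtwmtmwtwmtwmwtmtmwtwmt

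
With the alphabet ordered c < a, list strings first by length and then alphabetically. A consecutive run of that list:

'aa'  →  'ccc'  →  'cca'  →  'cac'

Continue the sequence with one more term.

caa

Treat cac as a base-2 numeral over the given alphabet and add one, carrying through any trailing a's.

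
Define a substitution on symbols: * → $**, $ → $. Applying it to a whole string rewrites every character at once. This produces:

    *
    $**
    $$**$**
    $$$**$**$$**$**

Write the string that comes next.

Applying the rule to each of the 15 symbols of $$$**$**$$**$** gives the pieces $ $ $ $** $** $ $** $** $ $ $** $** $ $** $**, which concatenate to the answer.

$$$$**$**$$**$**$$$**$**$$**$**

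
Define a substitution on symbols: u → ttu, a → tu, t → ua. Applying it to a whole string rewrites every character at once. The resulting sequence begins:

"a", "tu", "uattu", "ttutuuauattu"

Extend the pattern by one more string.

Apply φ to ttutuuauattu symbol by symbol: t→ua, t→ua, u→ttu, t→ua, u→ttu, u→ttu, a→tu, u→ttu, a→tu, t→ua, t→ua, u→ttu; joined: ua ua ttu ua ttu ttu tu ttu tu ua ua ttu.

uauattuuattuttututtutuuauattu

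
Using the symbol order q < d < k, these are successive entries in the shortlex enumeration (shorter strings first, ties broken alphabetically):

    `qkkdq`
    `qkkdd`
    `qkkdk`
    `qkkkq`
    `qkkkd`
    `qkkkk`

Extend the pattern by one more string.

The successor of qkkkk increments the rightmost position that isn't already k and resets every position after it to q.

dqqqq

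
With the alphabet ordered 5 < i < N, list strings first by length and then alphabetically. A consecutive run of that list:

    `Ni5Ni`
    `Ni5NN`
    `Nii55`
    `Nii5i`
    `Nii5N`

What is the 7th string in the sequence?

Niiii

Stepping forward 2 times from Nii5N: Nii5N → Niii5, then the target.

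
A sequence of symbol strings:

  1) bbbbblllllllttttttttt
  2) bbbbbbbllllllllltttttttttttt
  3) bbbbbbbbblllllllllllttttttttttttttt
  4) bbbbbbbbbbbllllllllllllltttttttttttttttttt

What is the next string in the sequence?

bbbbbbbbbbbbblllllllllllllllttttttttttttttttttttt

Each string has the form b^{2n+1} l^{2n+3} t^{3n+3}, where the shown terms are n = 2, 3, 4, 5.
For the next term, n = 6, so the run lengths are 13, 15, 21.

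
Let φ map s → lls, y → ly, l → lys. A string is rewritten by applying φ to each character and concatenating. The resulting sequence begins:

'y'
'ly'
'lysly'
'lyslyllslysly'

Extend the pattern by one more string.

Replace each of the 13 characters of lyslyllslysly in place — lys ly lls lys ly lys lys lls lys ly lls lys ly — and concatenate.

lyslyllslyslylyslysllslyslyllslysly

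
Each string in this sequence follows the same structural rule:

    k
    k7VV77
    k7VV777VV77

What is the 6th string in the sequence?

Every step adds 7VV77 to the end: s(k+1) = s(k)·7VV77.
From k7VV777VV77, 3 further steps: k7VV777VV77 → k7VV777VV777VV77 → k7VV777VV777VV777VV77 → (answer).

k7VV777VV777VV777VV777VV77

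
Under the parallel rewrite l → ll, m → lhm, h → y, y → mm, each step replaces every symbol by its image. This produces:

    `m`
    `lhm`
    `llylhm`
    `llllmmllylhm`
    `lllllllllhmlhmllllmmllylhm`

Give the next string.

Rewriting the 26 symbols of lllllllllhmlhmllllmmllylhm one by one yields ll ll ll ll ll ll ll ll ll y lhm ll y lhm ll ll ll ll lhm lhm ll ll mm ll y lhm; concatenated:

llllllllllllllllllylhmllylhmlllllllllhmlhmllllmmllylhm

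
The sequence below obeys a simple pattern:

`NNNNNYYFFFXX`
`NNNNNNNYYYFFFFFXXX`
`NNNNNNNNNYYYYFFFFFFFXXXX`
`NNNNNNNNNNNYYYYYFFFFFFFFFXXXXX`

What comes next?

NNNNNNNNNNNNNYYYYYYFFFFFFFFFFFXXXXXX

Each string has the form N^{2n+1} Y^{n} F^{2n-1} X^{n}, where the shown terms are n = 2, 3, 4, 5.
For the next term, n = 6, so the run lengths are 13, 6, 11, 6.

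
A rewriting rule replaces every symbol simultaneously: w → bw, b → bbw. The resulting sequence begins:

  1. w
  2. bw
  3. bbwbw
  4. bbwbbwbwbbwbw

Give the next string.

Rewriting the 13 symbols of bbwbbwbwbbwbw one by one yields bbw bbw bw bbw bbw bw bbw bw bbw bbw bw bbw bw; concatenated:

bbwbbwbwbbwbbwbwbbwbwbbwbbwbwbbwbw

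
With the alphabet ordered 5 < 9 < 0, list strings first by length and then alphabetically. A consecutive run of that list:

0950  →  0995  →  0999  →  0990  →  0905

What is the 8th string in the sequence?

Stepping forward 3 times from 0905: 0905 → 0909 → 0900, then the target.

0055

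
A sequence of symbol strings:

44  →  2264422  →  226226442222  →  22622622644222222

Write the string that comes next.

2262262262264422222222

Each term wraps the previous one in 226 on the left and 22 on the right.
One more step from 22622622644222222 gives the answer.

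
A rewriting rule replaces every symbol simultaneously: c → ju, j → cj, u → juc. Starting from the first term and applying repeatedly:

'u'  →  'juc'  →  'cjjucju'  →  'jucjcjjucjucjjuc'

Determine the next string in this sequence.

cjjucjucjjucjcjjucjucjjucjucjcjjucju

Applying the rule to each of the 16 symbols of jucjcjjucjucjjuc gives the pieces cj juc ju cj ju cj cj juc ju cj juc ju cj cj juc ju, which concatenate to the answer.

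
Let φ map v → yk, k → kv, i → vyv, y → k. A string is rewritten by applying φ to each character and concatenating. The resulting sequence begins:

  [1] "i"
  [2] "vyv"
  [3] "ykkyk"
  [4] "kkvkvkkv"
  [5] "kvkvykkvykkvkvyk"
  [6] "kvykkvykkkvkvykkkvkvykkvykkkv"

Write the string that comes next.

kvykkkvkvykkkvkvkvykkvykkkvkvkvykkvykkkvkvykkkvkvkvyk

Applying the rule to each of the 29 symbols of kvykkvykkkvkvykkkvkvykkvykkkv gives the pieces kv yk k kv kv yk k kv kv kv yk kv yk k kv kv kv yk kv yk k kv kv yk k kv kv kv yk, which concatenate to the answer.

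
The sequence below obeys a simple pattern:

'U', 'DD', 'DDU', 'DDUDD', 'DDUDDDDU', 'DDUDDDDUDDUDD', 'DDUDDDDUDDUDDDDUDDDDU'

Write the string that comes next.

Each term (from the third on) is the previous term followed by the one before it: term 3 = DD·U = DDU.
So term 8 is DDUDDDDUDDUDDDDUDDDDU·DDUDDDDUDDUDD.

DDUDDDDUDDUDDDDUDDDDUDDUDDDDUDDUDD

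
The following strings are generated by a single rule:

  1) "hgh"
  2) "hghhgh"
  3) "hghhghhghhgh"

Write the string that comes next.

s(k+1) = s(k)·s(k) — each term doubles the last.
Doubling hghhghhghhgh:

hghhghhghhghhghhghhghhgh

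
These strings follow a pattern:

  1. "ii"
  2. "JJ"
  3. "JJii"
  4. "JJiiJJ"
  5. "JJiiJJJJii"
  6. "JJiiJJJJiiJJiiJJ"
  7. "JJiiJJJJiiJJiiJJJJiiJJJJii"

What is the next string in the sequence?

JJiiJJJJiiJJiiJJJJiiJJJJiiJJiiJJJJiiJJiiJJ

This is a Fibonacci-style word recurrence s(k) = s(k−1)·s(k−2): e.g. JJ·ii = JJii.
So term 8 is JJiiJJJJiiJJiiJJJJiiJJJJii·JJiiJJJJiiJJiiJJ.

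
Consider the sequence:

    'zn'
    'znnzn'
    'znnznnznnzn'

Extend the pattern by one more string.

s(k+1) = s(k)·n·s(k) — each term doubles the last with 'n' between the halves.
One more doubling of znnznnznnzn gives the answer.

znnznnznnznnznnznnznnzn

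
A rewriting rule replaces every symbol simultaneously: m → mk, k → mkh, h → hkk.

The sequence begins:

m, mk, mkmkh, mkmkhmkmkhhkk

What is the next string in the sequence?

mkmkhmkmkhhkkmkmkhmkmkhhkkhkkmkhmkh

Applying the rule to each of the 13 symbols of mkmkhmkmkhhkk gives the pieces mk mkh mk mkh hkk mk mkh mk mkh hkk hkk mkh mkh, which concatenate to the answer.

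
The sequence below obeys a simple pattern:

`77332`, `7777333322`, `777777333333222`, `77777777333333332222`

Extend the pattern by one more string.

7777777777333333333322222

Each string has the form 7^{2n} 3^{2n} 2^{n} (n = 1, 2, …).
At n = 5 the blocks have lengths 10, 10, 5.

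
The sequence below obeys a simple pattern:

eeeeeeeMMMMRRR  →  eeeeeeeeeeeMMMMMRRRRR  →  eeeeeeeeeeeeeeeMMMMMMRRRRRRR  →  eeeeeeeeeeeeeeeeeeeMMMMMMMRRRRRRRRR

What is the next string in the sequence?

Reading off run lengths: e runs 7, 11, 15, 19; M runs 4, 5, 6, 7; R runs 3, 5, 7, 9 — each is linear in n, where the shown terms are n = 2, 3, 4, 5.
Setting n = 6 gives 23, 8, 11 characters in each block.

eeeeeeeeeeeeeeeeeeeeeeeMMMMMMMMRRRRRRRRRRR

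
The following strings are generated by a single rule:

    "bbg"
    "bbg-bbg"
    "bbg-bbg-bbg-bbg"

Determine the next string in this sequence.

bbg-bbg-bbg-bbg-bbg-bbg-bbg-bbg

Each string is two copies of the previous one joined by '-'.
One more doubling of bbg-bbg-bbg-bbg gives the answer.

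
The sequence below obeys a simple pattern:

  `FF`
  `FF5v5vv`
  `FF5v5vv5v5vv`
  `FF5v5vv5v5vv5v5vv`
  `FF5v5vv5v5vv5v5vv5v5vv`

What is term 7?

FF5v5vv5v5vv5v5vv5v5vv5v5vv5v5vv

Every step adds 5v5vv to the end: s(k+1) = s(k)·5v5vv.
From FF5v5vv5v5vv5v5vv5v5vv, 2 further steps: FF5v5vv5v5vv5v5vv5v5vv → FF5v5vv5v5vv5v5vv5v5vv5v5vv → (answer).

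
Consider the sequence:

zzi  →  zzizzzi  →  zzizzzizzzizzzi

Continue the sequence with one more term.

Every step duplicates the string with 'z' between the halves.
Doubling zzizzzizzzizzzi with 'z' between the halves:

zzizzzizzzizzzizzzizzzizzzizzzi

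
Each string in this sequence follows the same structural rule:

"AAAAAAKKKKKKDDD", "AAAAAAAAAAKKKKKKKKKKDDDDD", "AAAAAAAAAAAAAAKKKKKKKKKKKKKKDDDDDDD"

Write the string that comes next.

AAAAAAAAAAAAAAAAAAKKKKKKKKKKKKKKKKKKDDDDDDDDD

Each string has the form A^{4n+2} K^{4n+2} D^{2n+1} (n = 1, 2, …).
Setting n = 4 gives 18, 18, 9 characters in each block.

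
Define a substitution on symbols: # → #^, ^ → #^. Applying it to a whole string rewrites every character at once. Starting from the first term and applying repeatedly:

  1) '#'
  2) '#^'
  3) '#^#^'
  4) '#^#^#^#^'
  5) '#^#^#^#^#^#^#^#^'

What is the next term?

Rewriting the 16 symbols of #^#^#^#^#^#^#^#^ one by one yields #^ #^ #^ #^ #^ #^ #^ #^ #^ #^ #^ #^ #^ #^ #^ #^; concatenated:

#^#^#^#^#^#^#^#^#^#^#^#^#^#^#^#^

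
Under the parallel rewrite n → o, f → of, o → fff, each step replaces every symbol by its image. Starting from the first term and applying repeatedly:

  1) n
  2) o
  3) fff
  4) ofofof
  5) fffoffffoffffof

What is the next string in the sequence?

ofofoffffofofofoffffofofofoffffof

Replace each of the 15 characters of fffoffffoffffof in place — of of of fff of of of of fff of of of of fff of — and concatenate.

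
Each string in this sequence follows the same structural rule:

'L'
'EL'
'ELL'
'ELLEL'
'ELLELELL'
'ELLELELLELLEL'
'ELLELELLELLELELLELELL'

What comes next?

ELLELELLELLELELLELELLELLELELLELLEL

Each term (from the third on) is the previous term followed by the one before it: term 3 = EL·L = ELL.
So term 8 is ELLELELLELLELELLELELL·ELLELELLELLEL.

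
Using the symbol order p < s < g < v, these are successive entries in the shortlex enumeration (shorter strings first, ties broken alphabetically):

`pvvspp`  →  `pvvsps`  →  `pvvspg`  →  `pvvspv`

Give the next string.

The successor of pvvspv increments the rightmost position that isn't already v and resets every position after it to p.

pvvssp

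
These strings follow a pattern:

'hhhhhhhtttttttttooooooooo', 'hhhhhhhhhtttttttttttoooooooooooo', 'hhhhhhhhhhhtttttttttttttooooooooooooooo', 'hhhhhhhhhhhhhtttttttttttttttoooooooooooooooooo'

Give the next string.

hhhhhhhhhhhhhhhtttttttttttttttttooooooooooooooooooooo

Each string has the form h^{2n+1} t^{2n+3} o^{3n}, where the shown terms are n = 3, 4, 5, 6.
At n = 7 the blocks have lengths 15, 17, 21.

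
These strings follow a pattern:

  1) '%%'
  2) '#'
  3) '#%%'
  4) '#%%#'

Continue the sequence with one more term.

#%%##%%

Each term (from the third on) is the previous term followed by the one before it: term 3 = #·%% = #%%.
The next term joins #%%# and #%%.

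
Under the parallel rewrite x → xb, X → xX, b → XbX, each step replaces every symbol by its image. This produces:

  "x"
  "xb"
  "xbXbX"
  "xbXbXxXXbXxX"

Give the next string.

Apply φ to xbXbXxXXbXxX symbol by symbol: x→xb, b→XbX, X→xX, b→XbX, X→xX, x→xb, X→xX, X→xX, b→XbX, X→xX, x→xb, X→xX; joined: xb XbX xX XbX xX xb xX xX XbX xX xb xX.

xbXbXxXXbXxXxbxXxXXbXxXxbxX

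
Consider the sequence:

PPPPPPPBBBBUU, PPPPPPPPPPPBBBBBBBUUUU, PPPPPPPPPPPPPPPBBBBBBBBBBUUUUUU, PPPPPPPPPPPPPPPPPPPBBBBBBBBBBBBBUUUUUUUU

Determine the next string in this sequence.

The n-th term is 4n+3 P's then 3n+1 B's then 2n U's (n = 1, 2, …).
At n = 5 the blocks have lengths 23, 16, 10.

PPPPPPPPPPPPPPPPPPPPPPPBBBBBBBBBBBBBBBBUUUUUUUUUU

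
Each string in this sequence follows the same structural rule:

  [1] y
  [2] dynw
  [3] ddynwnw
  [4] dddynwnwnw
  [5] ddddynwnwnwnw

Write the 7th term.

ddddddynwnwnwnwnwnw

Each term wraps the previous one in d on the left and nw on the right.
From ddddynwnwnwnw, 2 further steps: ddddynwnwnwnw → dddddynwnwnwnwnw → (answer).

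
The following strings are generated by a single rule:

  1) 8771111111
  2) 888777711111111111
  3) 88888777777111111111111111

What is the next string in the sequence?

Term n consists of 2n-1 8's, followed by 2n 7's, followed by 4n+3 1's (n = 1, 2, …).
For the next term, n = 4, so the run lengths are 7, 8, 19.

8888888777777771111111111111111111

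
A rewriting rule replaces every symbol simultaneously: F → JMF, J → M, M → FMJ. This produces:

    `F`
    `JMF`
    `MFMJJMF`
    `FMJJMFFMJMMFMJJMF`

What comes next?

JMFFMJMMFMJJMFJMFFMJMFMJFMJJMFFMJMMFMJJMF

φ(FMJJMFFMJMMFMJJMF) expands symbol-by-symbol to JMF FMJ M M FMJ JMF JMF FMJ M FMJ FMJ JMF FMJ M M FMJ JMF; joining the 17 pieces gives the next term.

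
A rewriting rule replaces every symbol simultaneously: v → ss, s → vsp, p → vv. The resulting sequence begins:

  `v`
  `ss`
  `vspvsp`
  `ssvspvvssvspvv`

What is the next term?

vspvspssvspvvssssvspvspssvspvvssss

Replace each of the 14 characters of ssvspvvssvspvv in place — vsp vsp ss vsp vv ss ss vsp vsp ss vsp vv ss ss — and concatenate.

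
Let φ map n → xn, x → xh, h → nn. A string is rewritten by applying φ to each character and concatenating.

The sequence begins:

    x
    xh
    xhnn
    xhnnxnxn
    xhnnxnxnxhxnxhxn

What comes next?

Applying the rule to each of the 16 symbols of xhnnxnxnxhxnxhxn gives the pieces xh nn xn xn xh xn xh xn xh nn xh xn xh nn xh xn, which concatenate to the answer.

xhnnxnxnxhxnxhxnxhnnxhxnxhnnxhxn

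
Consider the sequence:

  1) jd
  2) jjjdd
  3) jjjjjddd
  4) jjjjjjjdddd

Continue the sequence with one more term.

jjjjjjjjjddddd

Reading off run lengths: j runs 1, 3, 5, 7; d runs 1, 2, 3, 4 — each is linear in n (n = 1, 2, …).
For the next term, n = 5, so the run lengths are 9, 5.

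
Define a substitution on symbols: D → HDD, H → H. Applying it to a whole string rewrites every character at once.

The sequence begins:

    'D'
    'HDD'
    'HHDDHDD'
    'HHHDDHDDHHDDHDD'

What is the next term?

Applying the rule to each of the 15 symbols of HHHDDHDDHHDDHDD gives the pieces H H H HDD HDD H HDD HDD H H HDD HDD H HDD HDD, which concatenate to the answer.

HHHHDDHDDHHDDHDDHHHDDHDDHHDDHDD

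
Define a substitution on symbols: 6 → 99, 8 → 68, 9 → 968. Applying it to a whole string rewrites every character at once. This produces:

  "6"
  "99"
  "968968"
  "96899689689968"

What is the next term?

9689968968968996896899689689689968

Replace each of the 14 characters of 96899689689968 in place — 968 99 68 968 968 99 68 968 99 68 968 968 99 68 — and concatenate.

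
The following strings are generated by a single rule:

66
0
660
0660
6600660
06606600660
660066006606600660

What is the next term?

This is a Fibonacci-style word recurrence s(k) = s(k−2)·s(k−1): e.g. 66·0 = 660.
The next term joins 06606600660 and 660066006606600660.

06606600660660066006606600660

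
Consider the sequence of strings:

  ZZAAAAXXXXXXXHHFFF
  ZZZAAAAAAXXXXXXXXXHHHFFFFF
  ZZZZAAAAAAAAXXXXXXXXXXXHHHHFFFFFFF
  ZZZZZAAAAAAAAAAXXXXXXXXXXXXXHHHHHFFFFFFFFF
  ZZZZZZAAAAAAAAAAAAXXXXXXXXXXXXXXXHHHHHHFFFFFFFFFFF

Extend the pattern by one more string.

ZZZZZZZAAAAAAAAAAAAAAXXXXXXXXXXXXXXXXXHHHHHHHFFFFFFFFFFFFF

Term n consists of n Z's, followed by 2n A's, followed by 2n+3 X's, followed by n H's, followed by 2n-1 F's, where the shown terms are n = 2, 3, 4, 5, 6.
At n = 7 the blocks have lengths 7, 14, 17, 7, 13.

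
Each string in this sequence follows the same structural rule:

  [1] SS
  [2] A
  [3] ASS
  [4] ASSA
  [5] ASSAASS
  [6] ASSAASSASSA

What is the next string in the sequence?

ASSAASSASSAASSAASS

From term 3 onward, concatenate the last term with the second-to-last: A·SS = ASS, ASS·A = ASSA, …
So term 7 is ASSAASSASSA·ASSAASS.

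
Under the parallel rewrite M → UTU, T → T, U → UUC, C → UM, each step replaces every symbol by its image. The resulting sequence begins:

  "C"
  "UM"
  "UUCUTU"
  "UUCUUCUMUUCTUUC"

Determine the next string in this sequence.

UUCUUCUMUUCUUCUMUUCUTUUUCUUCUMTUUCUUCUM

Applying the rule to each of the 15 symbols of UUCUUCUMUUCTUUC gives the pieces UUC UUC UM UUC UUC UM UUC UTU UUC UUC UM T UUC UUC UM, which concatenate to the answer.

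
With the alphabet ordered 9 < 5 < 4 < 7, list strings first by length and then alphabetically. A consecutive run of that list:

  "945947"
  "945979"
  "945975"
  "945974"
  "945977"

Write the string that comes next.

945599

Treat 945977 as a base-4 numeral over the given alphabet and add one, carrying through any trailing 7's.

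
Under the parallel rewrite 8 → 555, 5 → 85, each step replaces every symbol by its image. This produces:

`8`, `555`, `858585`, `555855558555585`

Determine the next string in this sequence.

858585555858585855558585858555585

Applying the rule to each of the 15 symbols of 555855558555585 gives the pieces 85 85 85 555 85 85 85 85 555 85 85 85 85 555 85, which concatenate to the answer.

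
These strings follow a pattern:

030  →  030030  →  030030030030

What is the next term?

Each string is two copies of the previous one concatenated.
Doubling 030030030030:

030030030030030030030030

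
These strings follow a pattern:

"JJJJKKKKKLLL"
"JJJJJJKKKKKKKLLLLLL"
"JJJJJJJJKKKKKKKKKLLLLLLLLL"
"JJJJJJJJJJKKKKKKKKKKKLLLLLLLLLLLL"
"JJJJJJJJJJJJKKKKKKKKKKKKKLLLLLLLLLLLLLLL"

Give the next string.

JJJJJJJJJJJJJJKKKKKKKKKKKKKKKLLLLLLLLLLLLLLLLLL

Reading off run lengths: J runs 4, 6, 8, 10, 12; K runs 5, 7, 9, 11, 13; L runs 3, 6, 9, 12, 15 — each is linear in n (n = 1, 2, …).
Setting n = 6 gives 14, 15, 18 characters in each block.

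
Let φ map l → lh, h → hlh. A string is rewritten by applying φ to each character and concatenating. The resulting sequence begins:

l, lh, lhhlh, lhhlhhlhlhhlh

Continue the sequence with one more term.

Rewriting the 13 symbols of lhhlhhlhlhhlh one by one yields lh hlh hlh lh hlh hlh lh hlh lh hlh hlh lh hlh; concatenated:

lhhlhhlhlhhlhhlhlhhlhlhhlhhlhlhhlh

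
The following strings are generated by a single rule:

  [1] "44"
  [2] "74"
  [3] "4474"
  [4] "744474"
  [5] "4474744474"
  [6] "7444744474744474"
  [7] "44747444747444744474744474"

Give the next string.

This is a Fibonacci-style word recurrence s(k) = s(k−2)·s(k−1): e.g. 44·74 = 4474.
So term 8 is 7444744474744474·44747444747444744474744474.

744474447474447444747444747444744474744474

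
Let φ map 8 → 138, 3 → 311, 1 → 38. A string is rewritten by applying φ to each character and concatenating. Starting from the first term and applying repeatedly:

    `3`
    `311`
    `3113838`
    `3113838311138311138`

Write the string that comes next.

3113838311138311138311383838311138311383838311138

Replace each of the 19 characters of 3113838311138311138 in place — 311 38 38 311 138 311 138 311 38 38 38 311 138 311 38 38 38 311 138 — and concatenate.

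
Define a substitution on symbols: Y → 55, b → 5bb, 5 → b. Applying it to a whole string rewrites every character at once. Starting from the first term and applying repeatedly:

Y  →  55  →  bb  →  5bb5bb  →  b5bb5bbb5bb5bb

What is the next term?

Replace each of the 14 characters of b5bb5bbb5bb5bb in place — 5bb b 5bb 5bb b 5bb 5bb 5bb b 5bb 5bb b 5bb 5bb — and concatenate.

5bbb5bb5bbb5bb5bb5bbb5bb5bbb5bb5bb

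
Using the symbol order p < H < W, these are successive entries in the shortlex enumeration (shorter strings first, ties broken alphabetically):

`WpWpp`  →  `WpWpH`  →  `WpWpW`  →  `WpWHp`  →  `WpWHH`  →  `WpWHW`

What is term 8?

WpWWH

Advancing 2 positions from WpWHW through WpWHW → WpWWp reaches term 8.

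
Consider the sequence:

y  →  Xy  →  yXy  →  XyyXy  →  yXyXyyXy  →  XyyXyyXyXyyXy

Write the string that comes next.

This is a Fibonacci-style word recurrence s(k) = s(k−2)·s(k−1): e.g. y·Xy = yXy.
The next term joins yXyXyyXy and XyyXyyXyXyyXy.

yXyXyyXyXyyXyyXyXyyXy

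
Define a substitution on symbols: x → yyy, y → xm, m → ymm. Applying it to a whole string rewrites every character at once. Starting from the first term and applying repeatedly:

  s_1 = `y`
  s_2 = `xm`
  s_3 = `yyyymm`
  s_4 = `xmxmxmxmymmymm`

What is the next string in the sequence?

yyyymmyyyymmyyyymmyyyymmxmymmymmxmymmymm

Replace each of the 14 characters of xmxmxmxmymmymm in place — yyy ymm yyy ymm yyy ymm yyy ymm xm ymm ymm xm ymm ymm — and concatenate.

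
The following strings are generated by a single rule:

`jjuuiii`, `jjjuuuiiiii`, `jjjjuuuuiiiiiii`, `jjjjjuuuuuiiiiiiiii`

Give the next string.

Each string has the form j^{n} u^{n} i^{2n-1}, where the shown terms are n = 2, 3, 4, 5.
At n = 6 the blocks have lengths 6, 6, 11.

jjjjjjuuuuuuiiiiiiiiiii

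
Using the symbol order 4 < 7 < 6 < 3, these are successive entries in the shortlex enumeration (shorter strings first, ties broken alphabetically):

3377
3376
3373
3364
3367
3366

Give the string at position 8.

3334

Advancing 2 positions from 3366 through 3366 → 3363 reaches term 8.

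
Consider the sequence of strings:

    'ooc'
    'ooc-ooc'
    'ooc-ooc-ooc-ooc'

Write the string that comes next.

Each string is two copies of the previous one joined by '-'.
Doubling ooc-ooc-ooc-ooc with '-' between the halves:

ooc-ooc-ooc-ooc-ooc-ooc-ooc-ooc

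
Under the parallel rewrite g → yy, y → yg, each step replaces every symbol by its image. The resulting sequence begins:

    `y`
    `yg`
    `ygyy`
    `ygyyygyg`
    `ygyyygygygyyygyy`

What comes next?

Rewriting the 16 symbols of ygyyygygygyyygyy one by one yields yg yy yg yg yg yy yg yy yg yy yg yg yg yy yg yg; concatenated:

ygyyygygygyyygyyygyyygygygyyygyg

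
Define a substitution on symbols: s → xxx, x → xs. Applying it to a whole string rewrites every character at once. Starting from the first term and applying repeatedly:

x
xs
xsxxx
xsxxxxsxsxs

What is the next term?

xsxxxxsxsxsxsxxxxsxxxxsxxx

Apply φ to xsxxxxsxsxs symbol by symbol: x→xs, s→xxx, x→xs, x→xs, x→xs, x→xs, s→xxx, x→xs, s→xxx, x→xs, s→xxx; joined: xs xxx xs xs xs xs xxx xs xxx xs xxx.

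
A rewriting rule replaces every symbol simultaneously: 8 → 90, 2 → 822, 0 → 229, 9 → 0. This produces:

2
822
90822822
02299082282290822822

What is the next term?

Rewriting the 20 symbols of 02299082282290822822 one by one yields 229 822 822 0 0 229 90 822 822 90 822 822 0 229 90 822 822 90 822 822; concatenated:

22982282200229908228229082282202299082282290822822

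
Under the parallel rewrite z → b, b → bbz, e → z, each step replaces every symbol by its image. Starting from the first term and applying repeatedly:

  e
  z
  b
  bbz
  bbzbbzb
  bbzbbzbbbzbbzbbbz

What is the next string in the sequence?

bbzbbzbbbzbbzbbbzbbzbbzbbbzbbzbbbzbbzbbzb

Replace each of the 17 characters of bbzbbzbbbzbbzbbbz in place — bbz bbz b bbz bbz b bbz bbz bbz b bbz bbz b bbz bbz bbz b — and concatenate.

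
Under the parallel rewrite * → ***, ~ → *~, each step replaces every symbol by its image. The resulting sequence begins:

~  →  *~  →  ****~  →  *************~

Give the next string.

****************************************~

Replace each of the 14 characters of *************~ in place — *** *** *** *** *** *** *** *** *** *** *** *** *** *~ — and concatenate.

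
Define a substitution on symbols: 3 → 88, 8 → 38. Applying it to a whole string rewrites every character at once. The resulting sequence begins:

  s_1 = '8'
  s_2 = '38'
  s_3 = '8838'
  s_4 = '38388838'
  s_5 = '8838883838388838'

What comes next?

Rewriting the 16 symbols of 8838883838388838 one by one yields 38 38 88 38 38 38 88 38 88 38 88 38 38 38 88 38; concatenated:

38388838383888388838883838388838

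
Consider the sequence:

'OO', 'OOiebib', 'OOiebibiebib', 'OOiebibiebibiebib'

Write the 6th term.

OOiebibiebibiebibiebibiebib

Each term is the previous one with iebib appended.
From OOiebibiebibiebib, 2 further steps: OOiebibiebibiebib → OOiebibiebibiebibiebib → (answer).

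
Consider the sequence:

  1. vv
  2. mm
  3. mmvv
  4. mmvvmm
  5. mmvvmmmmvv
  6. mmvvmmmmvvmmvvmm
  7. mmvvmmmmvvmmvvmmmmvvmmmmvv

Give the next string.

This is a Fibonacci-style word recurrence s(k) = s(k−1)·s(k−2): e.g. mm·vv = mmvv.
The next term joins mmvvmmmmvvmmvvmmmmvvmmmmvv and mmvvmmmmvvmmvvmm.

mmvvmmmmvvmmvvmmmmvvmmmmvvmmvvmmmmvvmmvvmm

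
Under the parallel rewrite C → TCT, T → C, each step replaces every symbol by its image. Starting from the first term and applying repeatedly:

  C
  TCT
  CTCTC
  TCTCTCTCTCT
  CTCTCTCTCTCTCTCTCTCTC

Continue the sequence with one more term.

Replace each of the 21 characters of CTCTCTCTCTCTCTCTCTCTC in place — TCT C TCT C TCT C TCT C TCT C TCT C TCT C TCT C TCT C TCT C TCT — and concatenate.

TCTCTCTCTCTCTCTCTCTCTCTCTCTCTCTCTCTCTCTCTCT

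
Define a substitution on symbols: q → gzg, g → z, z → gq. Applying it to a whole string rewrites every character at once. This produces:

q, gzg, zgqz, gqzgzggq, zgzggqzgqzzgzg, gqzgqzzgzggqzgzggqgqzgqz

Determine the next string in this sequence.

zgzggqzgzggqgqzgqzzgzggqzgqzzgzgzgzggqzgzggq

φ(gqzgqzzgzggqzgzggqgqzgqz) expands symbol-by-symbol to z gzg gq z gzg gq gq z gq z z gzg gq z gq z z gzg z gzg gq z gzg gq; joining the 24 pieces gives the next term.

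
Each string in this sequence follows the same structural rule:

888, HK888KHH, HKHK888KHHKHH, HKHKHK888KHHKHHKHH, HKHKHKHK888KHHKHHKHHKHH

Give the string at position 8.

Every step adds HK to the front and KHH to the end of the previous string.
From HKHKHKHK888KHHKHHKHHKHH, 3 further steps: HKHKHKHK888KHHKHHKHHKHH → HKHKHKHKHK888KHHKHHKHHKHHKHH → HKHKHKHKHKHK888KHHKHHKHHKHHKHHKHH → (answer).

HKHKHKHKHKHKHK888KHHKHHKHHKHHKHHKHHKHH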